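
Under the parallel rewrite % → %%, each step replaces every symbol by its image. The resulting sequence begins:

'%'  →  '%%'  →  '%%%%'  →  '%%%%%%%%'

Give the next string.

%%%%%%%%%%%%%%%%

Expanding %%%%%%%%: %→%%, %→%%, %→%%, %→%%, %→%%, %→%%, %→%%, %→%%. Concatenated: %% %% %% %% %% %% %% %%.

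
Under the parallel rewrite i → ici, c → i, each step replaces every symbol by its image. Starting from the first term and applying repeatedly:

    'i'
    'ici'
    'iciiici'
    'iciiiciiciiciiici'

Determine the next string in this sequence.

iciiiciiciiciiiciiciiiciiciiiciiciiciiici

Replace each of the 17 characters of iciiiciiciiciiici in place — ici i ici ici ici i ici ici i ici ici i ici ici ici i ici — and concatenate.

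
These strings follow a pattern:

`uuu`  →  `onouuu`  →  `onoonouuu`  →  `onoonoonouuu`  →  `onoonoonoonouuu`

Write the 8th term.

The strings grow by a fixed prefix ono each time.
From onoonoonoonouuu, 3 further steps: onoonoonoonouuu → onoonoonoonoonouuu → onoonoonoonoonoonouuu → (answer).

onoonoonoonoonoonoonouuu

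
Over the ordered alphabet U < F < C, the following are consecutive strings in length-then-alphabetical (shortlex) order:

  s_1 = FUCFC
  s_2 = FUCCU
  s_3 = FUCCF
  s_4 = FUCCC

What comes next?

FFUUU

Find the rightmost character of FUCCC below C, bump it to the next letter, and reset everything to its right to U.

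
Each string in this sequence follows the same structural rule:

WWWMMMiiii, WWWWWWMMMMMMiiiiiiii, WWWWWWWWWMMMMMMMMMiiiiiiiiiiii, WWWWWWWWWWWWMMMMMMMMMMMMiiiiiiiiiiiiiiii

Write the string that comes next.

Term n consists of 3n W's, followed by 3n M's, followed by 4n i's (n = 1, 2, …).
Setting n = 5 gives 15, 15, 20 characters in each block.

WWWWWWWWWWWWWWWMMMMMMMMMMMMMMMiiiiiiiiiiiiiiiiiiii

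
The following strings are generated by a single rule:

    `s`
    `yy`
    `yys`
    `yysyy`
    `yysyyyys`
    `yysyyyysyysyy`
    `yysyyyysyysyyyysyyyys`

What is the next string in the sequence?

Each term (from the third on) is the previous term followed by the one before it: term 3 = yy·s = yys.
So term 8 is yysyyyysyysyyyysyyyys·yysyyyysyysyy.

yysyyyysyysyyyysyyyysyysyyyysyysyy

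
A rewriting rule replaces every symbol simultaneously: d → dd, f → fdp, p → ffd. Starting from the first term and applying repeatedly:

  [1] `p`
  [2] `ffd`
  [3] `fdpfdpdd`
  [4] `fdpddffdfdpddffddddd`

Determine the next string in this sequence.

Applying the rule to each of the 20 symbols of fdpddffdfdpddffddddd gives the pieces fdp dd ffd dd dd fdp fdp dd fdp dd ffd dd dd fdp fdp dd dd dd dd dd, which concatenate to the answer.

fdpddffdddddfdpfdpddfdpddffdddddfdpfdpdddddddddd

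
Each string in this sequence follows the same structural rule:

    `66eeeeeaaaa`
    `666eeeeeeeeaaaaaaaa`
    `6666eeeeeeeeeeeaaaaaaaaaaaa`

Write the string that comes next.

Reading off run lengths: 6 runs 2, 3, 4; e runs 5, 8, 11; a runs 4, 8, 12 — each is linear in n (n = 1, 2, …).
For the next term, n = 4, so the run lengths are 5, 14, 16.

66666eeeeeeeeeeeeeeaaaaaaaaaaaaaaaa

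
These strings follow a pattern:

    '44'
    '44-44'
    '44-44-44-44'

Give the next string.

Each string is two copies of the previous one joined by '-'.
One more doubling of 44-44-44-44 gives the answer.

44-44-44-44-44-44-44-44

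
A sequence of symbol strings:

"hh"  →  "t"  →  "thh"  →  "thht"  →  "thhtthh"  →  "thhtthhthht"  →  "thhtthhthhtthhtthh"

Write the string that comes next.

From term 3 onward, concatenate the last term with the second-to-last: t·hh = thh, thh·t = thht, …
Continuing: thhtthhthhtthhtthh · thhtthhthht gives term 8.

thhtthhthhtthhtthhthhtthhthht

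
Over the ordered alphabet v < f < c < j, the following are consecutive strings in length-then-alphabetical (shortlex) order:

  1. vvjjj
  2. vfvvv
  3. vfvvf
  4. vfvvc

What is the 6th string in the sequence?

vfvfv

Stepping forward 2 times from vfvvc: vfvvc → vfvvj, then the target.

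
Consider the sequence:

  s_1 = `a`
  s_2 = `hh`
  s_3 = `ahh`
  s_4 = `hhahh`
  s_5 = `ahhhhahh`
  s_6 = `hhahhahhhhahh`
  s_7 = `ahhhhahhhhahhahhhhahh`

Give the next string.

hhahhahhhhahhahhhhahhhhahhahhhhahh

This is a Fibonacci-style word recurrence s(k) = s(k−2)·s(k−1): e.g. a·hh = ahh.
The next term joins hhahhahhhhahh and ahhhhahhhhahhahhhhahh.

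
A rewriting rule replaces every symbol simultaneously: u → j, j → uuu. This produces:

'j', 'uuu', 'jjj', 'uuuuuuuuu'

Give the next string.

jjjjjjjjj

Expanding uuuuuuuuu: u→j, u→j, u→j, u→j, u→j, u→j, u→j, u→j, u→j. Concatenated: j j j j j j j j j.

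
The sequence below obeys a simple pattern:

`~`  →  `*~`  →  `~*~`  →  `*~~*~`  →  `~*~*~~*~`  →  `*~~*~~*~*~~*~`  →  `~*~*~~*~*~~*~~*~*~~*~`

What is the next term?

This is a Fibonacci-style word recurrence s(k) = s(k−2)·s(k−1): e.g. ~·*~ = ~*~.
So term 8 is *~~*~~*~*~~*~·~*~*~~*~*~~*~~*~*~~*~.

*~~*~~*~*~~*~~*~*~~*~*~~*~~*~*~~*~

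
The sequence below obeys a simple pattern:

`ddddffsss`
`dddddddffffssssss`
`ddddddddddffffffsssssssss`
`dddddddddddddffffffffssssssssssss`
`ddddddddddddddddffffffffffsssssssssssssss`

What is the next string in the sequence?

Each string has the form d^{3n+1} f^{2n} s^{3n} (n = 1, 2, …).
Setting n = 6 gives 19, 12, 18 characters in each block.

dddddddddddddddddddffffffffffffssssssssssssssssss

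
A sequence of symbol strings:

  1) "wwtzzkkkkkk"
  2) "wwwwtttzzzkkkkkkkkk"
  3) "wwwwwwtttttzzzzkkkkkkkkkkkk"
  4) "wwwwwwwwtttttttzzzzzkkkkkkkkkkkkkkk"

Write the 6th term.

Reading off run lengths: w runs 2, 4, 6, 8; t runs 1, 3, 5, 7; z runs 2, 3, 4, 5; k runs 6, 9, 12, 15 — each is linear in n (n = 1, 2, …).
For term 6, n = 6, so the run lengths are 12, 11, 7, 21.

wwwwwwwwwwwwtttttttttttzzzzzzzkkkkkkkkkkkkkkkkkkkkk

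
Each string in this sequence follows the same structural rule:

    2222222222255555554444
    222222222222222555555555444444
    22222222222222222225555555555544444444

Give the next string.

2222222222222222222222255555555555554444444444

Each string has the form 2^{4n+3} 5^{2n+3} 4^{2n}, where the shown terms are n = 2, 3, 4.
For the next term, n = 5, so the run lengths are 23, 13, 10.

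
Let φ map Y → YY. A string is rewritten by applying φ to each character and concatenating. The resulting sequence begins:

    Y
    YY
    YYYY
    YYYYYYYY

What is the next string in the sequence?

Expanding YYYYYYYY: Y→YY, Y→YY, Y→YY, Y→YY, Y→YY, Y→YY, Y→YY, Y→YY. Concatenated: YY YY YY YY YY YY YY YY.

YYYYYYYYYYYYYYYY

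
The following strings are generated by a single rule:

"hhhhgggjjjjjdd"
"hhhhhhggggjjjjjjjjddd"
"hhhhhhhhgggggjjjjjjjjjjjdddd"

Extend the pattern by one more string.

hhhhhhhhhhggggggjjjjjjjjjjjjjjddddd

Term n consists of 2n+2 h's, followed by n+2 g's, followed by 3n+2 j's, followed by n+1 d's (n = 1, 2, …).
At n = 4 the blocks have lengths 10, 6, 14, 5.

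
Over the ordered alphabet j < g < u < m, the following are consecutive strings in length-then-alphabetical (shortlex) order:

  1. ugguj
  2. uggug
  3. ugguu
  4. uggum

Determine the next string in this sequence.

uggmj

Find the rightmost character of uggum below m, bump it to the next letter, and reset everything to its right to j.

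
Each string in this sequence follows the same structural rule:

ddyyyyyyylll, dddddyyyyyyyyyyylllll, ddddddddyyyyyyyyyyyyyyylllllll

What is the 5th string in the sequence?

ddddddddddddddyyyyyyyyyyyyyyyyyyyyyyylllllllllll

Reading off run lengths: d runs 2, 5, 8; y runs 7, 11, 15; l runs 3, 5, 7 — each is linear in n (n = 1, 2, …).
Setting n = 5 gives 14, 23, 11 characters in each block.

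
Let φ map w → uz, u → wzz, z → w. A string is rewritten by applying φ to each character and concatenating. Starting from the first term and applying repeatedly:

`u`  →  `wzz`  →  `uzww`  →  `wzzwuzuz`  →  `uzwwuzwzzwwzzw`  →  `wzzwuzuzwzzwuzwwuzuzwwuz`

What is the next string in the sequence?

φ(wzzwuzuzwzzwuzwwuzuzwwuz) expands symbol-by-symbol to uz w w uz wzz w wzz w uz w w uz wzz w uz uz wzz w wzz w uz uz wzz w; joining the 24 pieces gives the next term.

uzwwuzwzzwwzzwuzwwuzwzzwuzuzwzzwwzzwuzuzwzzw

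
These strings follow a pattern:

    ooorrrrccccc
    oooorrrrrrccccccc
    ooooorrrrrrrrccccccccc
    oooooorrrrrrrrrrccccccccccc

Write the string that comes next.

ooooooorrrrrrrrrrrrccccccccccccc

Term n consists of n+1 o's, followed by 2n r's, followed by 2n+1 c's, where the shown terms are n = 2, 3, 4, 5.
For the next term, n = 6, so the run lengths are 7, 12, 13.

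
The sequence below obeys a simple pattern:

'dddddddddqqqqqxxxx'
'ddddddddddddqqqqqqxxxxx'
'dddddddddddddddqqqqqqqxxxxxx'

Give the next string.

ddddddddddddddddddqqqqqqqqxxxxxxx

Reading off run lengths: d runs 9, 12, 15; q runs 5, 6, 7; x runs 4, 5, 6 — each is linear in n, where the shown terms are n = 3, 4, 5.
For the next term, n = 6, so the run lengths are 18, 8, 7.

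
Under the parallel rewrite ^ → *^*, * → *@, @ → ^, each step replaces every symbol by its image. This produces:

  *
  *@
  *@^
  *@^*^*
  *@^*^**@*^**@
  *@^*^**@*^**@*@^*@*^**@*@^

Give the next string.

*@^*^**@*^**@*@^*@*^**@*@^*@^*^**@^*@*^**@*@^*@^*^*

Applying the rule to each of the 26 symbols of *@^*^**@*^**@*@^*@*^**@*@^ gives the pieces *@ ^ *^* *@ *^* *@ *@ ^ *@ *^* *@ *@ ^ *@ ^ *^* *@ ^ *@ *^* *@ *@ ^ *@ ^ *^*, which concatenate to the answer.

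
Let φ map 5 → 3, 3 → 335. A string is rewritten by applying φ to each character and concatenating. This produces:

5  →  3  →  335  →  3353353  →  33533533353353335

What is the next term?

33533533353353335335335333533533353353353

Replace each of the 17 characters of 33533533353353335 in place — 335 335 3 335 335 3 335 335 335 3 335 335 3 335 335 335 3 — and concatenate.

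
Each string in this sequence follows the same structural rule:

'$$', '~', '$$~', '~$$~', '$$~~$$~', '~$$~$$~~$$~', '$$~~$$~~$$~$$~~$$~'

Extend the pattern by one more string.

~$$~$$~~$$~$$~~$$~~$$~$$~~$$~

From term 3 onward, concatenate the second-to-last term with the last: $$·~ = $$~, ~·$$~ = ~$$~, …
Continuing: ~$$~$$~~$$~ · $$~~$$~~$$~$$~~$$~ gives term 8.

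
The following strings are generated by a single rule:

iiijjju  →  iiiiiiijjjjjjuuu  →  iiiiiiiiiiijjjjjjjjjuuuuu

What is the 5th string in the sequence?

iiiiiiiiiiiiiiiiiiijjjjjjjjjjjjjjjuuuuuuuuu

The n-th term is 4n-1 i's then 3n j's then 2n-1 u's (n = 1, 2, …).
At n = 5 the blocks have lengths 19, 15, 9.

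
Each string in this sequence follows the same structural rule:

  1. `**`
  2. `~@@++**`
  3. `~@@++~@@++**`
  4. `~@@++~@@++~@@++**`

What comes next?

~@@++~@@++~@@++~@@++**

Every step adds ~@@++ at the front: s(k+1) = ~@@++·s(k).
So the next term is ~@@++·~@@++~@@++~@@++**.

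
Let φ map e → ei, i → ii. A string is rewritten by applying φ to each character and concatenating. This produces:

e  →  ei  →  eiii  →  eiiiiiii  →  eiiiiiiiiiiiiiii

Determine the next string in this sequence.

Replace each of the 16 characters of eiiiiiiiiiiiiiii in place — ei ii ii ii ii ii ii ii ii ii ii ii ii ii ii ii — and concatenate.

eiiiiiiiiiiiiiiiiiiiiiiiiiiiiiii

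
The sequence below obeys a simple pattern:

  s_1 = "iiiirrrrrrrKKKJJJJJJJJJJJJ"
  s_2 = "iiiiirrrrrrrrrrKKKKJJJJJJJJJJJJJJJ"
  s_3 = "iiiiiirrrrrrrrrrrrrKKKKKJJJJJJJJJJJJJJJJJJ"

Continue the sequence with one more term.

The n-th term is n+1 i's then 3n-2 r's then n K's then 3n+3 J's, where the shown terms are n = 3, 4, 5.
Setting n = 6 gives 7, 16, 6, 21 characters in each block.

iiiiiiirrrrrrrrrrrrrrrrKKKKKKJJJJJJJJJJJJJJJJJJJJJ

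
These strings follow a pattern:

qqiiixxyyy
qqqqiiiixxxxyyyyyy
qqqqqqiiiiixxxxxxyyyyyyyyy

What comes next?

qqqqqqqqiiiiiixxxxxxxxyyyyyyyyyyyy

Reading off run lengths: q runs 2, 4, 6; i runs 3, 4, 5; x runs 2, 4, 6; y runs 3, 6, 9 — each is linear in n (n = 1, 2, …).
Setting n = 4 gives 8, 6, 8, 12 characters in each block.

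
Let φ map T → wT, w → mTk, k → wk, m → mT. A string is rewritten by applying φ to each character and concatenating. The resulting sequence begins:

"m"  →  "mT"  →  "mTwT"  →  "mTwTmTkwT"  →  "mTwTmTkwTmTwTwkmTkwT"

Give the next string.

Rewriting the 20 symbols of mTwTmTkwTmTwTwkmTkwT one by one yields mT wT mTk wT mT wT wk mTk wT mT wT mTk wT mTk wk mT wT wk mTk wT; concatenated:

mTwTmTkwTmTwTwkmTkwTmTwTmTkwTmTkwkmTwTwkmTkwT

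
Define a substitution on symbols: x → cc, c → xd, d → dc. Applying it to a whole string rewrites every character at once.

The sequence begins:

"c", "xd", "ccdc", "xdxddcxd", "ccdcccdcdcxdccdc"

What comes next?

Rewriting the 16 symbols of ccdcccdcdcxdccdc one by one yields xd xd dc xd xd xd dc xd dc xd cc dc xd xd dc xd; concatenated:

xdxddcxdxdxddcxddcxdccdcxdxddcxd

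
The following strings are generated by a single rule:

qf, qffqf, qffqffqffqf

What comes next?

Each string is two copies of the previous one joined by 'f'.
One more doubling of qffqffqffqf gives the answer.

qffqffqffqffqffqffqffqf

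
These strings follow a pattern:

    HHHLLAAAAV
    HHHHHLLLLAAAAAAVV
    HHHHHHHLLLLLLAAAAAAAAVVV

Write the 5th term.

HHHHHHHHHHHLLLLLLLLLLAAAAAAAAAAAAVVVVV

Each string has the form H^{2n+1} L^{2n} A^{2n+2} V^{n} (n = 1, 2, …).
At n = 5 the blocks have lengths 11, 10, 12, 5.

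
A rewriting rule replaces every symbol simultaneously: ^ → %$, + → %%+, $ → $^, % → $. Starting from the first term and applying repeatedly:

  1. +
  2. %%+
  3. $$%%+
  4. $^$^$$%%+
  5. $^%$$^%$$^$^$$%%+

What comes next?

Rewriting the 17 symbols of $^%$$^%$$^$^$$%%+ one by one yields $^ %$ $ $^ $^ %$ $ $^ $^ %$ $^ %$ $^ $^ $ $ %%+; concatenated:

$^%$$$^$^%$$$^$^%$$^%$$^$^$$%%+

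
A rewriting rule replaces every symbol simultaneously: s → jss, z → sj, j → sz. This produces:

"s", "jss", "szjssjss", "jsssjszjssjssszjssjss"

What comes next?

Applying the rule to each of the 21 symbols of jsssjszjssjssszjssjss gives the pieces sz jss jss jss sz jss sj sz jss jss sz jss jss jss sj sz jss jss sz jss jss, which concatenate to the answer.

szjssjssjssszjsssjszjssjssszjssjssjsssjszjssjssszjssjss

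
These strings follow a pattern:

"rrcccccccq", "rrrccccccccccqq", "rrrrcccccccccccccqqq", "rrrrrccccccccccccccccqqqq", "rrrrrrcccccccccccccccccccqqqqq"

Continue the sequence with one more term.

rrrrrrrccccccccccccccccccccccqqqqqq

Each string has the form r^{n} c^{3n+1} q^{n-1}, where the shown terms are n = 2, 3, 4, 5, 6.
Setting n = 7 gives 7, 22, 6 characters in each block.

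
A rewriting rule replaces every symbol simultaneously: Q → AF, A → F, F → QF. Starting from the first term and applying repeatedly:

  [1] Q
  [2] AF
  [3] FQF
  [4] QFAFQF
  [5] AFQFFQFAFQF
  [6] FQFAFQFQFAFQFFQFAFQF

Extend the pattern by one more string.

Replace each of the 20 characters of FQFAFQFQFAFQFFQFAFQF in place — QF AF QF F QF AF QF AF QF F QF AF QF QF AF QF F QF AF QF — and concatenate.

QFAFQFFQFAFQFAFQFFQFAFQFQFAFQFFQFAFQF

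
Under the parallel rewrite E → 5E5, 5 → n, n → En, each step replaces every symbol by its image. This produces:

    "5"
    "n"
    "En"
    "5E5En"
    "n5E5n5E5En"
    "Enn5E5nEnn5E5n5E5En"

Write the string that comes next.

5E5EnEnn5E5nEn5E5EnEnn5E5nEnn5E5n5E5En

φ(Enn5E5nEnn5E5n5E5En) expands symbol-by-symbol to 5E5 En En n 5E5 n En 5E5 En En n 5E5 n En n 5E5 n 5E5 En; joining the 19 pieces gives the next term.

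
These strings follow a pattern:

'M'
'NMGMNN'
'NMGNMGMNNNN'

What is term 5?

Every step adds NMG to the front and NN to the end of the previous string.
From NMGNMGMNNNN, 2 further steps: NMGNMGMNNNN → NMGNMGNMGMNNNNNN → (answer).

NMGNMGNMGNMGMNNNNNNNN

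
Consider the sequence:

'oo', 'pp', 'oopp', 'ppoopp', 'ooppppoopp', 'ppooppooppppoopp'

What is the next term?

This is a Fibonacci-style word recurrence s(k) = s(k−2)·s(k−1): e.g. oo·pp = oopp.
Continuing: ooppppoopp · ppooppooppppoopp gives term 7.

ooppppooppppooppooppppoopp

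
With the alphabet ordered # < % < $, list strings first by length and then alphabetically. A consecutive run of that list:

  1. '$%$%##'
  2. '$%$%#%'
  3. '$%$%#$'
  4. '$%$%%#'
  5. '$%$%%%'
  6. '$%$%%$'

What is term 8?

Continuing the enumeration 2 steps past $%$%%$: $%$%%$ → $%$%$# → (answer).

$%$%$%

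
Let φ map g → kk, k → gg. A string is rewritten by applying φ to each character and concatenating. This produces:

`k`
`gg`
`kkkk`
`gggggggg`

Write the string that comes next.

Expanding gggggggg: g→kk, g→kk, g→kk, g→kk, g→kk, g→kk, g→kk, g→kk. Concatenated: kk kk kk kk kk kk kk kk.

kkkkkkkkkkkkkkkk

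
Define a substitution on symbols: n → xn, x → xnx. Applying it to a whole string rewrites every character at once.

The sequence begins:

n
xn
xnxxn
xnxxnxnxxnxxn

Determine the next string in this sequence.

xnxxnxnxxnxxnxnxxnxnxxnxxnxnxxnxxn

Applying the rule to each of the 13 symbols of xnxxnxnxxnxxn gives the pieces xnx xn xnx xnx xn xnx xn xnx xnx xn xnx xnx xn, which concatenate to the answer.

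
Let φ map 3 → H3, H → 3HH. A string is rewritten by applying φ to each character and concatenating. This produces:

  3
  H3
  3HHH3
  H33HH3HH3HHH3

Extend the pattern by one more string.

φ(H33HH3HH3HHH3) expands symbol-by-symbol to 3HH H3 H3 3HH 3HH H3 3HH 3HH H3 3HH 3HH 3HH H3; joining the 13 pieces gives the next term.

3HHH3H33HH3HHH33HH3HHH33HH3HH3HHH3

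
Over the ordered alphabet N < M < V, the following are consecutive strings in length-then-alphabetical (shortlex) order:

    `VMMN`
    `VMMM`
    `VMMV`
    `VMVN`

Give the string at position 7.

Stepping forward 3 times from VMVN: VMVN → VMVM → VMVV, then the target.

VVNN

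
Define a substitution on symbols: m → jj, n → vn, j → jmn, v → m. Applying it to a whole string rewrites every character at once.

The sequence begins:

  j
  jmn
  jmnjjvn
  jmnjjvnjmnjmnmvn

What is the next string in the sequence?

Replace each of the 16 characters of jmnjjvnjmnjmnmvn in place — jmn jj vn jmn jmn m vn jmn jj vn jmn jj vn jj m vn — and concatenate.

jmnjjvnjmnjmnmvnjmnjjvnjmnjjvnjjmvn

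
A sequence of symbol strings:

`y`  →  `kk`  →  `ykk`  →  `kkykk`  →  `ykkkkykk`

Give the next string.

kkykkykkkkykk

Each term (from the third on) is the two preceding terms concatenated in order: term 3 = y·kk = ykk.
So term 6 is kkykk·ykkkkykk.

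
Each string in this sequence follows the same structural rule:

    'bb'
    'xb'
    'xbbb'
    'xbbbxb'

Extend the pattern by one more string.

xbbbxbxbbb

From term 3 onward, concatenate the last term with the second-to-last: xb·bb = xbbb, xbbb·xb = xbbbxb, …
The next term joins xbbbxb and xbbb.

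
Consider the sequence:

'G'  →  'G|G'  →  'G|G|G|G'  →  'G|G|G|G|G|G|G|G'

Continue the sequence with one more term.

G|G|G|G|G|G|G|G|G|G|G|G|G|G|G|G

s(k+1) = s(k)·|·s(k) — each term doubles the last with '|' between the halves.
One more doubling of G|G|G|G|G|G|G|G gives the answer.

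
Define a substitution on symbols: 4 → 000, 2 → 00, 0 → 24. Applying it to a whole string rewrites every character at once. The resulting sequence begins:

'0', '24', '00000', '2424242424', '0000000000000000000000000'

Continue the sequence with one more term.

Rewriting the 25 symbols of 0000000000000000000000000 one by one yields 24 24 24 24 24 24 24 24 24 24 24 24 24 24 24 24 24 24 24 24 24 24 24 24 24; concatenated:

24242424242424242424242424242424242424242424242424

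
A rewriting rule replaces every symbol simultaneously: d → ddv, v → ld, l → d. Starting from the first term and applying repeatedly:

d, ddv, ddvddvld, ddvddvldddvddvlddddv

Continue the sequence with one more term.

Rewriting the 20 symbols of ddvddvldddvddvlddddv one by one yields ddv ddv ld ddv ddv ld d ddv ddv ddv ld ddv ddv ld d ddv ddv ddv ddv ld; concatenated:

ddvddvldddvddvlddddvddvddvldddvddvlddddvddvddvddvld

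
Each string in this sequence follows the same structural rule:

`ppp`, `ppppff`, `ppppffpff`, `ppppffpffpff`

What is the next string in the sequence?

ppppffpffpffpff

Every step adds pff to the end: s(k+1) = s(k)·pff.
One more step from ppppffpffpff gives the answer.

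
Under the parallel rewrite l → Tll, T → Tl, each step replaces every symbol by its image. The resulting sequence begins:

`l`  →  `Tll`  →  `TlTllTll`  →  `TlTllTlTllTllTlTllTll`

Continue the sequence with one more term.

TlTllTlTllTllTlTllTlTllTllTlTllTllTlTllTlTllTllTlTllTll

φ(TlTllTlTllTllTlTllTll) expands symbol-by-symbol to Tl Tll Tl Tll Tll Tl Tll Tl Tll Tll Tl Tll Tll Tl Tll Tl Tll Tll Tl Tll Tll; joining the 21 pieces gives the next term.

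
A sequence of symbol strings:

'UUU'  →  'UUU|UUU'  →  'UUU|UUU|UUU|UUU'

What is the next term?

UUU|UUU|UUU|UUU|UUU|UUU|UUU|UUU

Every step duplicates the string with '|' between the halves.
One more doubling of UUU|UUU|UUU|UUU gives the answer.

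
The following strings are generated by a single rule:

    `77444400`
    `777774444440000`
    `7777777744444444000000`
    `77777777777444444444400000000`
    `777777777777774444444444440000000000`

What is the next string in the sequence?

7777777777777777744444444444444000000000000

Reading off run lengths: 7 runs 2, 5, 8, 11, 14; 4 runs 4, 6, 8, 10, 12; 0 runs 2, 4, 6, 8, 10 — each is linear in n (n = 1, 2, …).
At n = 6 the blocks have lengths 17, 14, 12.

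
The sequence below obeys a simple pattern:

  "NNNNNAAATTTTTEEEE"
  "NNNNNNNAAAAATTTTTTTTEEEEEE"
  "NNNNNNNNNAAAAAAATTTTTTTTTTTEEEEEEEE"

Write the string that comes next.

Term n consists of 2n+1 N's, followed by 2n-1 A's, followed by 3n-1 T's, followed by 2n E's, where the shown terms are n = 2, 3, 4.
For the next term, n = 5, so the run lengths are 11, 9, 14, 10.

NNNNNNNNNNNAAAAAAAAATTTTTTTTTTTTTTEEEEEEEEEE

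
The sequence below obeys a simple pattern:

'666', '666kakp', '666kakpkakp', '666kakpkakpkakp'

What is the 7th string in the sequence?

666kakpkakpkakpkakpkakpkakp

Every step adds kakp to the end: s(k+1) = s(k)·kakp.
From 666kakpkakpkakp, 3 further steps: 666kakpkakpkakp → 666kakpkakpkakpkakp → 666kakpkakpkakpkakpkakp → (answer).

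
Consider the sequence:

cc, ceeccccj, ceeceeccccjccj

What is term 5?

ceeceeceeceeccccjccjccjccj

s(k+1) = cee·s(k)·ccj, so each term gains cee as a prefix and ccj as a suffix.
From ceeceeccccjccj, 2 further steps: ceeceeccccjccj → ceeceeceeccccjccjccj → (answer).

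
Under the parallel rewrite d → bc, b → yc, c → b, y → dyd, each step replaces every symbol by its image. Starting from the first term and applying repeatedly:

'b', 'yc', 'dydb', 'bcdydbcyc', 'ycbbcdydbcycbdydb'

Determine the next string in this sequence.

dydbycycbbcdydbcycbdydbycbcdydbcyc

Replace each of the 17 characters of ycbbcdydbcycbdydb in place — dyd b yc yc b bc dyd bc yc b dyd b yc bc dyd bc yc — and concatenate.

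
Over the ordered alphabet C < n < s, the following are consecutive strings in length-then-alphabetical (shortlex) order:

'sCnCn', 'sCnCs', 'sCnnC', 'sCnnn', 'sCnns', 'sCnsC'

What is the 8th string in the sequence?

Continuing the enumeration 2 steps past sCnsC: sCnsC → sCnsn → (answer).

sCnss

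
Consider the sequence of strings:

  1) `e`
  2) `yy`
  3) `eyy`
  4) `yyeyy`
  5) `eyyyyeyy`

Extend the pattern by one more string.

yyeyyeyyyyeyy

From term 3 onward, concatenate the second-to-last term with the last: e·yy = eyy, yy·eyy = yyeyy, …
Continuing: yyeyy · eyyyyeyy gives term 6.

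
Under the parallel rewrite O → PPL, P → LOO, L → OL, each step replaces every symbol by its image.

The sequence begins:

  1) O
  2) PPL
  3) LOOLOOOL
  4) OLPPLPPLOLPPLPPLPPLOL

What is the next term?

φ(OLPPLPPLOLPPLPPLPPLOL) expands symbol-by-symbol to PPL OL LOO LOO OL LOO LOO OL PPL OL LOO LOO OL LOO LOO OL LOO LOO OL PPL OL; joining the 21 pieces gives the next term.

PPLOLLOOLOOOLLOOLOOOLPPLOLLOOLOOOLLOOLOOOLLOOLOOOLPPLOL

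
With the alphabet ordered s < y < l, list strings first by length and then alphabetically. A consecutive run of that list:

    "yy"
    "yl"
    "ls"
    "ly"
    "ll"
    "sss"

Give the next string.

Find the rightmost character of sss below l, bump it to the next letter, and reset everything to its right to s.

ssy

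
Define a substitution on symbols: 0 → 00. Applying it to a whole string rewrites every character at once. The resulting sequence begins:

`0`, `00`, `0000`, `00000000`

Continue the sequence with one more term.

Expanding 00000000: 0→00, 0→00, 0→00, 0→00, 0→00, 0→00, 0→00, 0→00. Concatenated: 00 00 00 00 00 00 00 00.

0000000000000000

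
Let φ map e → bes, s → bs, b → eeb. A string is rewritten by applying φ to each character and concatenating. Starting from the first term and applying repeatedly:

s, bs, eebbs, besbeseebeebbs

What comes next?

Rewriting the 14 symbols of besbeseebeebbs one by one yields eeb bes bs eeb bes bs bes bes eeb bes bes eeb eeb bs; concatenated:

eebbesbseebbesbsbesbeseebbesbeseebeebbs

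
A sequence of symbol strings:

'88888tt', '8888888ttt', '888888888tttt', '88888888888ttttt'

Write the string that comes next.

8888888888888tttttt

Term n consists of 2n+1 8's, followed by n t's, where the shown terms are n = 2, 3, 4, 5.
Setting n = 6 gives 13, 6 characters in each block.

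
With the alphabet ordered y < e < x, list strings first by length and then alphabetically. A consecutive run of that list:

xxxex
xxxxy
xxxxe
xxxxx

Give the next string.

xxxxx is the last string of length 5, so the next is the first of length 6: y repeated 6 times.

yyyyyy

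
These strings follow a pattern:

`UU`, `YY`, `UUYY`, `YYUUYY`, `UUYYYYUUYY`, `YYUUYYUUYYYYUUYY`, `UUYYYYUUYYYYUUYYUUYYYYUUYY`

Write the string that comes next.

This is a Fibonacci-style word recurrence s(k) = s(k−2)·s(k−1): e.g. UU·YY = UUYY.
So term 8 is YYUUYYUUYYYYUUYY·UUYYYYUUYYYYUUYYUUYYYYUUYY.

YYUUYYUUYYYYUUYYUUYYYYUUYYYYUUYYUUYYYYUUYY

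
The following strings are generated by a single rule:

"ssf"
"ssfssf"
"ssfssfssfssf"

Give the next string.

Every step duplicates the string.
Doubling ssfssfssfssf:

ssfssfssfssfssfssfssfssf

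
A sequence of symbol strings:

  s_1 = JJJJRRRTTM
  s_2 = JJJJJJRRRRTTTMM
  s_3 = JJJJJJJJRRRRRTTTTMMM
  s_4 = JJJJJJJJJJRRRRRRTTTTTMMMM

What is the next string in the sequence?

Term n consists of 2n J's, followed by n+1 R's, followed by n T's, followed by n-1 M's, where the shown terms are n = 2, 3, 4, 5.
At n = 6 the blocks have lengths 12, 7, 6, 5.

JJJJJJJJJJJJRRRRRRRTTTTTTMMMMM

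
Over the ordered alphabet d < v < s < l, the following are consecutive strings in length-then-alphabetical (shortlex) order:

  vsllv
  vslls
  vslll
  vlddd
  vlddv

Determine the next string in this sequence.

vldds

The successor of vlddv increments the rightmost position that isn't already l and resets every position after it to d.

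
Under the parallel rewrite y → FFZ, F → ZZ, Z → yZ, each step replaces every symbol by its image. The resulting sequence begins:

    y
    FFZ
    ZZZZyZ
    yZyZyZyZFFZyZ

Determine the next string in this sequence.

FFZyZFFZyZFFZyZFFZyZZZZZyZFFZyZ

φ(yZyZyZyZFFZyZ) expands symbol-by-symbol to FFZ yZ FFZ yZ FFZ yZ FFZ yZ ZZ ZZ yZ FFZ yZ; joining the 13 pieces gives the next term.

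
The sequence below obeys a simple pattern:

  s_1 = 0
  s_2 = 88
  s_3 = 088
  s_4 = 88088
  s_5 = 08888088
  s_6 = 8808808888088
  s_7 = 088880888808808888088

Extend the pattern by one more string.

This is a Fibonacci-style word recurrence s(k) = s(k−2)·s(k−1): e.g. 0·88 = 088.
So term 8 is 8808808888088·088880888808808888088.

8808808888088088880888808808888088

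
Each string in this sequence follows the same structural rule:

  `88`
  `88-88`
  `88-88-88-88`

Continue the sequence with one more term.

s(k+1) = s(k)·-·s(k) — each term doubles the last with '-' between the halves.
One more doubling of 88-88-88-88 gives the answer.

88-88-88-88-88-88-88-88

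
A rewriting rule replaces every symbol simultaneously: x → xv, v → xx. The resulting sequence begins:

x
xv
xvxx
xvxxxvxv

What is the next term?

xvxxxvxvxvxxxvxx

Rewriting each symbol of xvxxxvxv: x→xv, v→xx, x→xv, x→xv, x→xv, v→xx, x→xv, v→xx, which concatenates to xv xx xv xv xv xx xv xx.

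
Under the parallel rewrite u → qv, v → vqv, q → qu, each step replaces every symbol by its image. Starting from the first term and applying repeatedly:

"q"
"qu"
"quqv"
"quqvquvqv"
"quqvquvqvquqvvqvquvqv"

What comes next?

φ(quqvquvqvquqvvqvquvqv) expands symbol-by-symbol to qu qv qu vqv qu qv vqv qu vqv qu qv qu vqv vqv qu vqv qu qv vqv qu vqv; joining the 21 pieces gives the next term.

quqvquvqvquqvvqvquvqvquqvquvqvvqvquvqvquqvvqvquvqv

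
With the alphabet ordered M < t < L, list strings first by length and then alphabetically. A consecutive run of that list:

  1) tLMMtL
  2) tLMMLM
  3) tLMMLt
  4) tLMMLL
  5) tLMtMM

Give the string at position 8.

Continuing the enumeration 3 steps past tLMtMM: tLMtMM → tLMtMt → tLMtML → (answer).

tLMttM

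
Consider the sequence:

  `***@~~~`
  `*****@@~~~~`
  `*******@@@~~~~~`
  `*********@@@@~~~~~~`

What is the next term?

The n-th term is 2n-1 *'s then n-1 @'s then n+1 ~'s, where the shown terms are n = 2, 3, 4, 5.
At n = 6 the blocks have lengths 11, 5, 7.

***********@@@@@~~~~~~~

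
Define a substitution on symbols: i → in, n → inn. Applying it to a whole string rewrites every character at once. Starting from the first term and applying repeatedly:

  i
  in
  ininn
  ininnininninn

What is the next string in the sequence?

Rewriting the 13 symbols of ininnininninn one by one yields in inn in inn inn in inn in inn inn in inn inn; concatenated:

ininnininninnininnininninnininninn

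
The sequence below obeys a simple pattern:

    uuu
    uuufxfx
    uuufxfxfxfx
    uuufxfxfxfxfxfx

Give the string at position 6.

uuufxfxfxfxfxfxfxfxfxfx

Every step adds fxfx to the end: s(k+1) = s(k)·fxfx.
From uuufxfxfxfxfxfx, 2 further steps: uuufxfxfxfxfxfx → uuufxfxfxfxfxfxfxfx → (answer).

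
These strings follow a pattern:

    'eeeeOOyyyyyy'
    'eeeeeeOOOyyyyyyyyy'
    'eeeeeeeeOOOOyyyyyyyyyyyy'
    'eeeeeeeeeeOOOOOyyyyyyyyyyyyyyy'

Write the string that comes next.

eeeeeeeeeeeeOOOOOOyyyyyyyyyyyyyyyyyy

The n-th term is 2n e's then n O's then 3n y's, where the shown terms are n = 2, 3, 4, 5.
At n = 6 the blocks have lengths 12, 6, 18.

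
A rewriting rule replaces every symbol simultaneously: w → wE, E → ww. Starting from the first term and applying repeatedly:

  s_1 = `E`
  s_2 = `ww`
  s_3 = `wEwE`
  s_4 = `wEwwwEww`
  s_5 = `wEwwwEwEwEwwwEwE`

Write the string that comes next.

φ(wEwwwEwEwEwwwEwE) expands symbol-by-symbol to wE ww wE wE wE ww wE ww wE ww wE wE wE ww wE ww; joining the 16 pieces gives the next term.

wEwwwEwEwEwwwEwwwEwwwEwEwEwwwEww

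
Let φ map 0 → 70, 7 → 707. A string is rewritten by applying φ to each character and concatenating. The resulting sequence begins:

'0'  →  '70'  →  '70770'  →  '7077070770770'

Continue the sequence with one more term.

7077070770770707707077077070770770

Applying the rule to each of the 13 symbols of 7077070770770 gives the pieces 707 70 707 707 70 707 70 707 707 70 707 707 70, which concatenate to the answer.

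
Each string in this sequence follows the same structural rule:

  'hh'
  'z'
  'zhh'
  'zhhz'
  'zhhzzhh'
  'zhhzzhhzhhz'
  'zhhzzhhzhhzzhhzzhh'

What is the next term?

Each term (from the third on) is the previous term followed by the one before it: term 3 = z·hh = zhh.
The next term joins zhhzzhhzhhzzhhzzhh and zhhzzhhzhhz.

zhhzzhhzhhzzhhzzhhzhhzzhhzhhz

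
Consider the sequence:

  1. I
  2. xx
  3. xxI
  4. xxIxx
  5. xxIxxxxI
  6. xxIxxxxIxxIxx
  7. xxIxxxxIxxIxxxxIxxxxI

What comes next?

This is a Fibonacci-style word recurrence s(k) = s(k−1)·s(k−2): e.g. xx·I = xxI.
Continuing: xxIxxxxIxxIxxxxIxxxxI · xxIxxxxIxxIxx gives term 8.

xxIxxxxIxxIxxxxIxxxxIxxIxxxxIxxIxx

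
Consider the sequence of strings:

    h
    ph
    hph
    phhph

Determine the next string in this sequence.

hphphhph

This is a Fibonacci-style word recurrence s(k) = s(k−2)·s(k−1): e.g. h·ph = hph.
The next term joins hph and phhph.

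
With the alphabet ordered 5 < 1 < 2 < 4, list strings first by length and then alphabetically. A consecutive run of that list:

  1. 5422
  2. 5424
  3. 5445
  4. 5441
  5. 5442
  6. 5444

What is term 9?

1552

Stepping forward 3 times from 5444: 5444 → 1555 → 1551, then the target.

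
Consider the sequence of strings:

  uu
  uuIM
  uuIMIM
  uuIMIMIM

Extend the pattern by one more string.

The strings grow by a fixed suffix IM each time.
Applying this once more to uuIMIMIM:

uuIMIMIMIM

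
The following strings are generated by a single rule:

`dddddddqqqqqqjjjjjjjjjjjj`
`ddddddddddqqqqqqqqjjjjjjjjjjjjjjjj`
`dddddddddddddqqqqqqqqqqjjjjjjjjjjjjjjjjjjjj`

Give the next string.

The n-th term is 3n-2 d's then 2n q's then 4n j's, where the shown terms are n = 3, 4, 5.
For the next term, n = 6, so the run lengths are 16, 12, 24.

ddddddddddddddddqqqqqqqqqqqqjjjjjjjjjjjjjjjjjjjjjjjj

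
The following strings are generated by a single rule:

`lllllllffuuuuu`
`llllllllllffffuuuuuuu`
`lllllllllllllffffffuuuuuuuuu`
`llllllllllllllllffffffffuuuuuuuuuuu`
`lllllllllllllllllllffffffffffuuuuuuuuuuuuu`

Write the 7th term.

lllllllllllllllllllllllllffffffffffffffuuuuuuuuuuuuuuuuu

The n-th term is 3n+1 l's then 2n-2 f's then 2n+1 u's, where the shown terms are n = 2, 3, 4, 5, 6.
Setting n = 8 gives 25, 14, 17 characters in each block.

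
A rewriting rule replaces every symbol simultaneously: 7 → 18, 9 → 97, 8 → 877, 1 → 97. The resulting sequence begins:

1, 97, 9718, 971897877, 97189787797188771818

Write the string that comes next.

Rewriting the 20 symbols of 97189787797188771818 one by one yields 97 18 97 877 97 18 877 18 18 97 18 97 877 877 18 18 97 877 97 877; concatenated:

9718978779718877181897189787787718189787797877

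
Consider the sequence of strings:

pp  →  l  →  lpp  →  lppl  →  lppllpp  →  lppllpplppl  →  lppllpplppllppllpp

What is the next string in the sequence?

lppllpplppllppllpplppllpplppl

From term 3 onward, concatenate the last term with the second-to-last: l·pp = lpp, lpp·l = lppl, …
So term 8 is lppllpplppllppllpp·lppllpplppl.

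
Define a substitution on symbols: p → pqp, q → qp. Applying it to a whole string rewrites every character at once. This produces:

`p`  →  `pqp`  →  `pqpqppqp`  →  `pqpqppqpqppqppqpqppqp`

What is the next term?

pqpqppqpqppqppqpqppqpqppqppqpqppqppqpqppqpqppqppqpqppqp

φ(pqpqppqpqppqppqpqppqp) expands symbol-by-symbol to pqp qp pqp qp pqp pqp qp pqp qp pqp pqp qp pqp pqp qp pqp qp pqp pqp qp pqp; joining the 21 pieces gives the next term.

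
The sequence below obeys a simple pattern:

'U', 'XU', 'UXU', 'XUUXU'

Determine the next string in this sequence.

UXUXUUXU

This is a Fibonacci-style word recurrence s(k) = s(k−2)·s(k−1): e.g. U·XU = UXU.
The next term joins UXU and XUUXU.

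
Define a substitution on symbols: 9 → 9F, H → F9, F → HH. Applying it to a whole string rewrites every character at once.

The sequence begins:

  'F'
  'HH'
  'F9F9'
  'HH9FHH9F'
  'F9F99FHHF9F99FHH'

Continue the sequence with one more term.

HH9FHH9F9FHHF9F9HH9FHH9F9FHHF9F9

φ(F9F99FHHF9F99FHH) expands symbol-by-symbol to HH 9F HH 9F 9F HH F9 F9 HH 9F HH 9F 9F HH F9 F9; joining the 16 pieces gives the next term.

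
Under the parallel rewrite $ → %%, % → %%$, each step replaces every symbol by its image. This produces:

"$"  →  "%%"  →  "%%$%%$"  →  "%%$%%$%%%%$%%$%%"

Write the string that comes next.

Replace each of the 16 characters of %%$%%$%%%%$%%$%% in place — %%$ %%$ %% %%$ %%$ %% %%$ %%$ %%$ %%$ %% %%$ %%$ %% %%$ %%$ — and concatenate.

%%$%%$%%%%$%%$%%%%$%%$%%$%%$%%%%$%%$%%%%$%%$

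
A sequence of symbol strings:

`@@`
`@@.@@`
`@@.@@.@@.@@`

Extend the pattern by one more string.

s(k+1) = s(k)·.·s(k) — each term doubles the last with '.' between the halves.
Doubling @@.@@.@@.@@ with '.' between the halves:

@@.@@.@@.@@.@@.@@.@@.@@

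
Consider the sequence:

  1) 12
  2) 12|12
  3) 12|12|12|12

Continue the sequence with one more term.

s(k+1) = s(k)·|·s(k) — each term doubles the last with '|' between the halves.
One more doubling of 12|12|12|12 gives the answer.

12|12|12|12|12|12|12|12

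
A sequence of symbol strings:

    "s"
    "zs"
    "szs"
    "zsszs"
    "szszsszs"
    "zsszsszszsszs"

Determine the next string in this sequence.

This is a Fibonacci-style word recurrence s(k) = s(k−2)·s(k−1): e.g. s·zs = szs.
So term 7 is szszsszs·zsszsszszsszs.

szszsszszsszsszszsszs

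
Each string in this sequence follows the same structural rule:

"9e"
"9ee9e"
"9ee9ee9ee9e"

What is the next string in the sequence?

9ee9ee9ee9ee9ee9ee9ee9e

s(k+1) = s(k)·e·s(k) — each term doubles the last with 'e' between the halves.
One more doubling of 9ee9ee9ee9e gives the answer.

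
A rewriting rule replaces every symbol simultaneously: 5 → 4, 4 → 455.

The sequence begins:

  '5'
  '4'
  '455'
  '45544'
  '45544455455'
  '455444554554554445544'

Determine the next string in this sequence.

Replace each of the 21 characters of 455444554554554445544 in place — 455 4 4 455 455 455 4 4 455 4 4 455 4 4 455 455 455 4 4 455 455 — and concatenate.

4554445545545544455444554445545545544455455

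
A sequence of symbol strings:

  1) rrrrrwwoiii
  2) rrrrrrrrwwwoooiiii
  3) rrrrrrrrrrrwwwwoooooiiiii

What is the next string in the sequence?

Each string has the form r^{3n+2} w^{n+1} o^{2n-1} i^{n+2} (n = 1, 2, …).
Setting n = 4 gives 14, 5, 7, 6 characters in each block.

rrrrrrrrrrrrrrwwwwwoooooooiiiiii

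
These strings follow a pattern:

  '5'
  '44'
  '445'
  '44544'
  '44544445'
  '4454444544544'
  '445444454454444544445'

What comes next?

4454444544544445444454454444544544

Each term (from the third on) is the previous term followed by the one before it: term 3 = 44·5 = 445.
Continuing: 445444454454444544445 · 4454444544544 gives term 8.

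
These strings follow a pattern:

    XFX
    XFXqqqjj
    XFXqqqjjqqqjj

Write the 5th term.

The strings grow by a fixed suffix qqqjj each time.
From XFXqqqjjqqqjj, 2 further steps: XFXqqqjjqqqjj → XFXqqqjjqqqjjqqqjj → (answer).

XFXqqqjjqqqjjqqqjjqqqjj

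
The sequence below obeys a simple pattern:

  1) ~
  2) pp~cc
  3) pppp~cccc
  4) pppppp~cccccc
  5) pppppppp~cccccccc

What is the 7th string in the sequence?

s(k+1) = pp·s(k)·cc, so each term gains pp as a prefix and cc as a suffix.
From pppppppp~cccccccc, 2 further steps: pppppppp~cccccccc → pppppppppp~cccccccccc → (answer).

pppppppppppp~cccccccccccc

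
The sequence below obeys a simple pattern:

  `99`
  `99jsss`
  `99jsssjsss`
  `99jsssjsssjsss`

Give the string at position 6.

99jsssjsssjsssjsssjsss

Each term is the previous one with jsss appended.
From 99jsssjsssjsss, 2 further steps: 99jsssjsssjsss → 99jsssjsssjsssjsss → (answer).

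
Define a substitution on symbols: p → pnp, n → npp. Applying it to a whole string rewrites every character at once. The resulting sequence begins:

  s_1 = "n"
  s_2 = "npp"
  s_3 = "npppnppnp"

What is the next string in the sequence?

Apply φ to npppnppnp symbol by symbol: n→npp, p→pnp, p→pnp, p→pnp, n→npp, p→pnp, p→pnp, n→npp, p→pnp; joined: npp pnp pnp pnp npp pnp pnp npp pnp.

npppnppnppnpnpppnppnpnpppnp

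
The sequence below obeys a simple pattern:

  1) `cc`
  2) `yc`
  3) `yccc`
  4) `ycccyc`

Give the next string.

From term 3 onward, concatenate the last term with the second-to-last: yc·cc = yccc, yccc·yc = ycccyc, …
Continuing: ycccyc · yccc gives term 5.

ycccycyccc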